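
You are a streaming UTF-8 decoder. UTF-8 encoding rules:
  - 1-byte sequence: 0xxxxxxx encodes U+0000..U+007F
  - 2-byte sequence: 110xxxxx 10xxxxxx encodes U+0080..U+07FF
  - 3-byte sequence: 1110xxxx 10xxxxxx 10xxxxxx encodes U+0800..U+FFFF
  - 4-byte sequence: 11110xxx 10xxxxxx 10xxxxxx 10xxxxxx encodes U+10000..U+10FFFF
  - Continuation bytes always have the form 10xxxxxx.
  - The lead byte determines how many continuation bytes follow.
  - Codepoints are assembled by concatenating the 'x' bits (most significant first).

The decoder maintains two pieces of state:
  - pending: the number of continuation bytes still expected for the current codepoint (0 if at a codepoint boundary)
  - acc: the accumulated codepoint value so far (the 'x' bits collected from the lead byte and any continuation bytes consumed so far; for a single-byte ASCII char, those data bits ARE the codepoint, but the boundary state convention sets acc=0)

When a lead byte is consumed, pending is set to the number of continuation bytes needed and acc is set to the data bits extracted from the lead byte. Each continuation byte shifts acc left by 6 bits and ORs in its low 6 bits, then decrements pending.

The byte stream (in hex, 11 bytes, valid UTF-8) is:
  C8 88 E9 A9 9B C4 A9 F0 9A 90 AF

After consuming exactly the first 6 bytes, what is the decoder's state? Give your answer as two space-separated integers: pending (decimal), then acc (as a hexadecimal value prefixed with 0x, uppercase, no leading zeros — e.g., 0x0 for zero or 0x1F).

Answer: 1 0x4

Derivation:
Byte[0]=C8: 2-byte lead. pending=1, acc=0x8
Byte[1]=88: continuation. acc=(acc<<6)|0x08=0x208, pending=0
Byte[2]=E9: 3-byte lead. pending=2, acc=0x9
Byte[3]=A9: continuation. acc=(acc<<6)|0x29=0x269, pending=1
Byte[4]=9B: continuation. acc=(acc<<6)|0x1B=0x9A5B, pending=0
Byte[5]=C4: 2-byte lead. pending=1, acc=0x4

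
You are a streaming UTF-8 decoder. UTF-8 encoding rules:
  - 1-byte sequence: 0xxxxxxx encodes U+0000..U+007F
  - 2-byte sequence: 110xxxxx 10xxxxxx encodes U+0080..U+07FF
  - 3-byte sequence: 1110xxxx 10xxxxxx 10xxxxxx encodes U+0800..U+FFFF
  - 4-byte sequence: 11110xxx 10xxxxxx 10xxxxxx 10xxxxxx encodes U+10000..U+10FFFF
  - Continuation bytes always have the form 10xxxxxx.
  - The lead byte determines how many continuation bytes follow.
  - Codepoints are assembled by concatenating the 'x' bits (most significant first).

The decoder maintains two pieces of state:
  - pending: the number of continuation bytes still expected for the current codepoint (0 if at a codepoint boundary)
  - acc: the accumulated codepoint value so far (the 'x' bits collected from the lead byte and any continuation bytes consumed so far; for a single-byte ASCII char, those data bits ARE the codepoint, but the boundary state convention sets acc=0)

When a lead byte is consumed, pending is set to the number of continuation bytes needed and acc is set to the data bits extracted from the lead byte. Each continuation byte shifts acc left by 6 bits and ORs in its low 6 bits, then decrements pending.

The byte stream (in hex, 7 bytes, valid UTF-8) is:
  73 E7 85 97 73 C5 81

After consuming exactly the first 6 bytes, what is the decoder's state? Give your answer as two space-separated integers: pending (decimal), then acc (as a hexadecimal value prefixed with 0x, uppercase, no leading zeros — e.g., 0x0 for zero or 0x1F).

Byte[0]=73: 1-byte. pending=0, acc=0x0
Byte[1]=E7: 3-byte lead. pending=2, acc=0x7
Byte[2]=85: continuation. acc=(acc<<6)|0x05=0x1C5, pending=1
Byte[3]=97: continuation. acc=(acc<<6)|0x17=0x7157, pending=0
Byte[4]=73: 1-byte. pending=0, acc=0x0
Byte[5]=C5: 2-byte lead. pending=1, acc=0x5

Answer: 1 0x5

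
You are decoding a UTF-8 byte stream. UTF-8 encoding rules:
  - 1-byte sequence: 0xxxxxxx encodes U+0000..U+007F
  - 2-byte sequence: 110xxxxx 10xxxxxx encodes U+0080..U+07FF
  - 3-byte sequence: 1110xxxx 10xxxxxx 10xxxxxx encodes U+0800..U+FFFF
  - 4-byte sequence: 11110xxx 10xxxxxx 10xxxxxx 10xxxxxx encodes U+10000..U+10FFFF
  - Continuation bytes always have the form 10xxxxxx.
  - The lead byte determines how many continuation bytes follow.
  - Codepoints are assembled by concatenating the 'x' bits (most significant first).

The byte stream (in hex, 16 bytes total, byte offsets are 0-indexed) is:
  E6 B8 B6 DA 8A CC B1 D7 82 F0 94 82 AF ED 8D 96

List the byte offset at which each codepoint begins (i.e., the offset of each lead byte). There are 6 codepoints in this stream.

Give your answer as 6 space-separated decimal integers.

Answer: 0 3 5 7 9 13

Derivation:
Byte[0]=E6: 3-byte lead, need 2 cont bytes. acc=0x6
Byte[1]=B8: continuation. acc=(acc<<6)|0x38=0x1B8
Byte[2]=B6: continuation. acc=(acc<<6)|0x36=0x6E36
Completed: cp=U+6E36 (starts at byte 0)
Byte[3]=DA: 2-byte lead, need 1 cont bytes. acc=0x1A
Byte[4]=8A: continuation. acc=(acc<<6)|0x0A=0x68A
Completed: cp=U+068A (starts at byte 3)
Byte[5]=CC: 2-byte lead, need 1 cont bytes. acc=0xC
Byte[6]=B1: continuation. acc=(acc<<6)|0x31=0x331
Completed: cp=U+0331 (starts at byte 5)
Byte[7]=D7: 2-byte lead, need 1 cont bytes. acc=0x17
Byte[8]=82: continuation. acc=(acc<<6)|0x02=0x5C2
Completed: cp=U+05C2 (starts at byte 7)
Byte[9]=F0: 4-byte lead, need 3 cont bytes. acc=0x0
Byte[10]=94: continuation. acc=(acc<<6)|0x14=0x14
Byte[11]=82: continuation. acc=(acc<<6)|0x02=0x502
Byte[12]=AF: continuation. acc=(acc<<6)|0x2F=0x140AF
Completed: cp=U+140AF (starts at byte 9)
Byte[13]=ED: 3-byte lead, need 2 cont bytes. acc=0xD
Byte[14]=8D: continuation. acc=(acc<<6)|0x0D=0x34D
Byte[15]=96: continuation. acc=(acc<<6)|0x16=0xD356
Completed: cp=U+D356 (starts at byte 13)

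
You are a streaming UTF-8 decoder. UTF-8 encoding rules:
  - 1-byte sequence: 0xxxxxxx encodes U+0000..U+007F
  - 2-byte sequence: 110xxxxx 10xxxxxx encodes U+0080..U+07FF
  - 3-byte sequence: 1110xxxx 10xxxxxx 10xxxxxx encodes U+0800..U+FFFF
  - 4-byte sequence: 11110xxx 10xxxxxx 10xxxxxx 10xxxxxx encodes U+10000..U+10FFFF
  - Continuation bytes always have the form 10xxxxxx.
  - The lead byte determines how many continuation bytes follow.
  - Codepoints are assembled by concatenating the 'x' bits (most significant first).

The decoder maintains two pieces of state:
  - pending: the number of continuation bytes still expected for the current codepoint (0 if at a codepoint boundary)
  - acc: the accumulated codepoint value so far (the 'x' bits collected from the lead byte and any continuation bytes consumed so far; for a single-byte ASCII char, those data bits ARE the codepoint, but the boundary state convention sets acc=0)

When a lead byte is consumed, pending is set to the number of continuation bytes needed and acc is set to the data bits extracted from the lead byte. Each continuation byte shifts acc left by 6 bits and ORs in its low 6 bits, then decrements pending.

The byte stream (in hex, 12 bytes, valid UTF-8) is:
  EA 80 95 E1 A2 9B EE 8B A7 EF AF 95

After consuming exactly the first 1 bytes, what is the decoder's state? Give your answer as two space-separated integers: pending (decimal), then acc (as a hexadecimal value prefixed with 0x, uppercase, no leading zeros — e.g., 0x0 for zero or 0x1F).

Answer: 2 0xA

Derivation:
Byte[0]=EA: 3-byte lead. pending=2, acc=0xA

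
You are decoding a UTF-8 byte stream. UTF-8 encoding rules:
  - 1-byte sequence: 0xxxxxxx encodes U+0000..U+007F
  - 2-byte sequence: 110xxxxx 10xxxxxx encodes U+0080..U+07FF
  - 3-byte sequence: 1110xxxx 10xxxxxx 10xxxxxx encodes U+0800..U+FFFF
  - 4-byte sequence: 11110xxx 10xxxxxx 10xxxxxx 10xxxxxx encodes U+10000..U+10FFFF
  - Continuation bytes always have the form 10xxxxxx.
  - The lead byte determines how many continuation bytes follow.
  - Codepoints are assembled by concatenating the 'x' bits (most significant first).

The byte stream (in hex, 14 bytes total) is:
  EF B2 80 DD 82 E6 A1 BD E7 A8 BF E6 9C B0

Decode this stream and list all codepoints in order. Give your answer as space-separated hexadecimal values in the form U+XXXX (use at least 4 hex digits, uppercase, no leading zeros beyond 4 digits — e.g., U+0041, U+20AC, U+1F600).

Byte[0]=EF: 3-byte lead, need 2 cont bytes. acc=0xF
Byte[1]=B2: continuation. acc=(acc<<6)|0x32=0x3F2
Byte[2]=80: continuation. acc=(acc<<6)|0x00=0xFC80
Completed: cp=U+FC80 (starts at byte 0)
Byte[3]=DD: 2-byte lead, need 1 cont bytes. acc=0x1D
Byte[4]=82: continuation. acc=(acc<<6)|0x02=0x742
Completed: cp=U+0742 (starts at byte 3)
Byte[5]=E6: 3-byte lead, need 2 cont bytes. acc=0x6
Byte[6]=A1: continuation. acc=(acc<<6)|0x21=0x1A1
Byte[7]=BD: continuation. acc=(acc<<6)|0x3D=0x687D
Completed: cp=U+687D (starts at byte 5)
Byte[8]=E7: 3-byte lead, need 2 cont bytes. acc=0x7
Byte[9]=A8: continuation. acc=(acc<<6)|0x28=0x1E8
Byte[10]=BF: continuation. acc=(acc<<6)|0x3F=0x7A3F
Completed: cp=U+7A3F (starts at byte 8)
Byte[11]=E6: 3-byte lead, need 2 cont bytes. acc=0x6
Byte[12]=9C: continuation. acc=(acc<<6)|0x1C=0x19C
Byte[13]=B0: continuation. acc=(acc<<6)|0x30=0x6730
Completed: cp=U+6730 (starts at byte 11)

Answer: U+FC80 U+0742 U+687D U+7A3F U+6730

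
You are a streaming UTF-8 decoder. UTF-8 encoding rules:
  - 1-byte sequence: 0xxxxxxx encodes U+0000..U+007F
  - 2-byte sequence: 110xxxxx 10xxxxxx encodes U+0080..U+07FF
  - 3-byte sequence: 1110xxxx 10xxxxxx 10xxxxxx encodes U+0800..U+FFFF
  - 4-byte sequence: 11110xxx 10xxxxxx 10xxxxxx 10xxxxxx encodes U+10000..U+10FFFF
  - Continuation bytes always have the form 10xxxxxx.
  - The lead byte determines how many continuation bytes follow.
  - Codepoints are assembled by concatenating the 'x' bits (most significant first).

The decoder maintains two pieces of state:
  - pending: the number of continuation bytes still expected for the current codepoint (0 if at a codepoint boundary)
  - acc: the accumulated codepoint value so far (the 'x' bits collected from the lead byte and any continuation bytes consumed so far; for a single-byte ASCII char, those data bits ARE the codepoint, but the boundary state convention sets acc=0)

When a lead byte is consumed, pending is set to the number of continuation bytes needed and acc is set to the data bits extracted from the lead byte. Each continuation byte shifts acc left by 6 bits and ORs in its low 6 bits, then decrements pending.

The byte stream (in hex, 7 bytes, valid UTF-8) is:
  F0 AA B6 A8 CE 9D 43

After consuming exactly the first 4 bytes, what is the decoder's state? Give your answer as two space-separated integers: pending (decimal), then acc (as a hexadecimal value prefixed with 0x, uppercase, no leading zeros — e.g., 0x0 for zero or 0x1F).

Byte[0]=F0: 4-byte lead. pending=3, acc=0x0
Byte[1]=AA: continuation. acc=(acc<<6)|0x2A=0x2A, pending=2
Byte[2]=B6: continuation. acc=(acc<<6)|0x36=0xAB6, pending=1
Byte[3]=A8: continuation. acc=(acc<<6)|0x28=0x2ADA8, pending=0

Answer: 0 0x2ADA8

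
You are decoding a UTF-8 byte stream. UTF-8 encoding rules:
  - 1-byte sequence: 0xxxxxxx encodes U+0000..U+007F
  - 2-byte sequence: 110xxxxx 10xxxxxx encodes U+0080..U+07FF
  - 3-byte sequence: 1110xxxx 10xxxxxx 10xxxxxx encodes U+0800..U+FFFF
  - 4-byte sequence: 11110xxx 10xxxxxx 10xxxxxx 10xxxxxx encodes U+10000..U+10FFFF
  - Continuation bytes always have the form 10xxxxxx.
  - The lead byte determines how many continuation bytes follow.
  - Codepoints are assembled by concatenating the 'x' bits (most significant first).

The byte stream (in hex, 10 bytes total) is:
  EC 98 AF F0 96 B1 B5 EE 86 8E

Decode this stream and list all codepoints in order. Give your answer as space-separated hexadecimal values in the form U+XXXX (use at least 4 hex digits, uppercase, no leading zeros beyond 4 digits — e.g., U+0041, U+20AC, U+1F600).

Answer: U+C62F U+16C75 U+E18E

Derivation:
Byte[0]=EC: 3-byte lead, need 2 cont bytes. acc=0xC
Byte[1]=98: continuation. acc=(acc<<6)|0x18=0x318
Byte[2]=AF: continuation. acc=(acc<<6)|0x2F=0xC62F
Completed: cp=U+C62F (starts at byte 0)
Byte[3]=F0: 4-byte lead, need 3 cont bytes. acc=0x0
Byte[4]=96: continuation. acc=(acc<<6)|0x16=0x16
Byte[5]=B1: continuation. acc=(acc<<6)|0x31=0x5B1
Byte[6]=B5: continuation. acc=(acc<<6)|0x35=0x16C75
Completed: cp=U+16C75 (starts at byte 3)
Byte[7]=EE: 3-byte lead, need 2 cont bytes. acc=0xE
Byte[8]=86: continuation. acc=(acc<<6)|0x06=0x386
Byte[9]=8E: continuation. acc=(acc<<6)|0x0E=0xE18E
Completed: cp=U+E18E (starts at byte 7)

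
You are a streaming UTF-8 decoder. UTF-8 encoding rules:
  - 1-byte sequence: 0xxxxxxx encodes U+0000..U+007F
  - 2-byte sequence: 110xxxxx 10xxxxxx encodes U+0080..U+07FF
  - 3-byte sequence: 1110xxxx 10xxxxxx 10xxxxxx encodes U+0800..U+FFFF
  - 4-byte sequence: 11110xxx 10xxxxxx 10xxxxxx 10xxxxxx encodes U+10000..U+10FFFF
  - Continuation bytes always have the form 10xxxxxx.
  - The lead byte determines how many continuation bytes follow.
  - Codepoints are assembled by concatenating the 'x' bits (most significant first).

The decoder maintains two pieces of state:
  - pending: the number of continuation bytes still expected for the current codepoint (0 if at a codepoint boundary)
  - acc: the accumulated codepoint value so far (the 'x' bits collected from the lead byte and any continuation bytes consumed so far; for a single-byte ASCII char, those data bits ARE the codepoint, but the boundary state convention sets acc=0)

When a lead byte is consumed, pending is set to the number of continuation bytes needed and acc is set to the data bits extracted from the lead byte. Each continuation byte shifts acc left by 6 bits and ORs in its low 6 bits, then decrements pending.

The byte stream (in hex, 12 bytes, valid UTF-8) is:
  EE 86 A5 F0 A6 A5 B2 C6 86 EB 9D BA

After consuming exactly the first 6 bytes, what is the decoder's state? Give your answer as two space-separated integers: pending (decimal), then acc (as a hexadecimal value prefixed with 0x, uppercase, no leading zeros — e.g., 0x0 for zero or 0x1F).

Answer: 1 0x9A5

Derivation:
Byte[0]=EE: 3-byte lead. pending=2, acc=0xE
Byte[1]=86: continuation. acc=(acc<<6)|0x06=0x386, pending=1
Byte[2]=A5: continuation. acc=(acc<<6)|0x25=0xE1A5, pending=0
Byte[3]=F0: 4-byte lead. pending=3, acc=0x0
Byte[4]=A6: continuation. acc=(acc<<6)|0x26=0x26, pending=2
Byte[5]=A5: continuation. acc=(acc<<6)|0x25=0x9A5, pending=1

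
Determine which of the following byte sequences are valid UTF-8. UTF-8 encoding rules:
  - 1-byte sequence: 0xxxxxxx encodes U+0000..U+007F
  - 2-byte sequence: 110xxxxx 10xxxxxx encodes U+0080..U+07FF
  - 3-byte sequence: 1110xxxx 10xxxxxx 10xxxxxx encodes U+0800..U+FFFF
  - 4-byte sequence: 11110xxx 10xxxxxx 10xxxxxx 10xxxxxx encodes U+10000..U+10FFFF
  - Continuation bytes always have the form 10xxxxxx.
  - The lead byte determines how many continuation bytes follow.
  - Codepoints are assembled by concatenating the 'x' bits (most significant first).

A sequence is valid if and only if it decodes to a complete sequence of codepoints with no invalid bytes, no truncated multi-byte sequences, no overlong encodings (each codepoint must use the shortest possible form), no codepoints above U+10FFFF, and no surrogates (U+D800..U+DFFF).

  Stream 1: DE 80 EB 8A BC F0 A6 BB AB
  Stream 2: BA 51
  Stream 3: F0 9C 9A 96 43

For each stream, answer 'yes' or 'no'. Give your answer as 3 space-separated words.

Stream 1: decodes cleanly. VALID
Stream 2: error at byte offset 0. INVALID
Stream 3: decodes cleanly. VALID

Answer: yes no yes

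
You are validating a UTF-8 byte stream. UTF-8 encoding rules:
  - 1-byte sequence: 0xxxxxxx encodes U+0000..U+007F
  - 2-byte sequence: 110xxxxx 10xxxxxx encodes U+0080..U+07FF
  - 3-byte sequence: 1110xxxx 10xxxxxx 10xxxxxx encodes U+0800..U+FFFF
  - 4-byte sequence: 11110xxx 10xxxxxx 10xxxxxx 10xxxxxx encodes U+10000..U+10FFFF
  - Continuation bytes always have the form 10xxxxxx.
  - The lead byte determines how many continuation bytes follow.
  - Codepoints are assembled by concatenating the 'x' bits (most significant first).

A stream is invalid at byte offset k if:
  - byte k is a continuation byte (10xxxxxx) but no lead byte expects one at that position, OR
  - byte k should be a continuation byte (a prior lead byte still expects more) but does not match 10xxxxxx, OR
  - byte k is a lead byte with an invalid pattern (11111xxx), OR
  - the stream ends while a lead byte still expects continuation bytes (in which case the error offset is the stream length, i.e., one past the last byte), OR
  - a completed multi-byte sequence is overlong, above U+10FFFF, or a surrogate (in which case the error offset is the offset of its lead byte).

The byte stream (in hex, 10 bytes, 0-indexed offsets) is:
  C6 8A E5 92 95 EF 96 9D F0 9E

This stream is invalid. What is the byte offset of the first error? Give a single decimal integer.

Byte[0]=C6: 2-byte lead, need 1 cont bytes. acc=0x6
Byte[1]=8A: continuation. acc=(acc<<6)|0x0A=0x18A
Completed: cp=U+018A (starts at byte 0)
Byte[2]=E5: 3-byte lead, need 2 cont bytes. acc=0x5
Byte[3]=92: continuation. acc=(acc<<6)|0x12=0x152
Byte[4]=95: continuation. acc=(acc<<6)|0x15=0x5495
Completed: cp=U+5495 (starts at byte 2)
Byte[5]=EF: 3-byte lead, need 2 cont bytes. acc=0xF
Byte[6]=96: continuation. acc=(acc<<6)|0x16=0x3D6
Byte[7]=9D: continuation. acc=(acc<<6)|0x1D=0xF59D
Completed: cp=U+F59D (starts at byte 5)
Byte[8]=F0: 4-byte lead, need 3 cont bytes. acc=0x0
Byte[9]=9E: continuation. acc=(acc<<6)|0x1E=0x1E
Byte[10]: stream ended, expected continuation. INVALID

Answer: 10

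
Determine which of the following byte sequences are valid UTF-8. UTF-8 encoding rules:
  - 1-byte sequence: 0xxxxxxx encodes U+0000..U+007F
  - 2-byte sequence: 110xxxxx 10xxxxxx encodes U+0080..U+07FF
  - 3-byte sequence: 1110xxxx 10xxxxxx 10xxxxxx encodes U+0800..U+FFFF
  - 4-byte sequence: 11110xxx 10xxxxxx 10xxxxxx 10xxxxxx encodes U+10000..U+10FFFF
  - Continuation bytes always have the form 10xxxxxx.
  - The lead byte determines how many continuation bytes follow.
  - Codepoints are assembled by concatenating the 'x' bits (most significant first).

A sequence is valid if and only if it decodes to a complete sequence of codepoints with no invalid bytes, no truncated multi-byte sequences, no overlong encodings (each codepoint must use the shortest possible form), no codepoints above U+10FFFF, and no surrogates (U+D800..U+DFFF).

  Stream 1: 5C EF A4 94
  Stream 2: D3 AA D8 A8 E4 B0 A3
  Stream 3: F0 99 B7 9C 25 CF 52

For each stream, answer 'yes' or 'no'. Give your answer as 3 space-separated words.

Answer: yes yes no

Derivation:
Stream 1: decodes cleanly. VALID
Stream 2: decodes cleanly. VALID
Stream 3: error at byte offset 6. INVALID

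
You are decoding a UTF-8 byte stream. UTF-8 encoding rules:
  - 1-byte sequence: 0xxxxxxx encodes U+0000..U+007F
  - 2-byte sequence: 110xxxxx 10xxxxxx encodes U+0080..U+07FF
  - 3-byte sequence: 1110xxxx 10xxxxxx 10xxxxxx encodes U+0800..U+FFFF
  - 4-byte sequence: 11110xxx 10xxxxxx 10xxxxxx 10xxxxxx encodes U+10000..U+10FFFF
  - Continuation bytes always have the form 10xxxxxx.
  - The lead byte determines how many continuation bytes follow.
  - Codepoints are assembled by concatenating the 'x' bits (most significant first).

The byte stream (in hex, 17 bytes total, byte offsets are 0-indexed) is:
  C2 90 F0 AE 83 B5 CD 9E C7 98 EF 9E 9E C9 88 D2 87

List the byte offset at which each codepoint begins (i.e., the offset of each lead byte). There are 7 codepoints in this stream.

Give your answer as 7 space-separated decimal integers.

Answer: 0 2 6 8 10 13 15

Derivation:
Byte[0]=C2: 2-byte lead, need 1 cont bytes. acc=0x2
Byte[1]=90: continuation. acc=(acc<<6)|0x10=0x90
Completed: cp=U+0090 (starts at byte 0)
Byte[2]=F0: 4-byte lead, need 3 cont bytes. acc=0x0
Byte[3]=AE: continuation. acc=(acc<<6)|0x2E=0x2E
Byte[4]=83: continuation. acc=(acc<<6)|0x03=0xB83
Byte[5]=B5: continuation. acc=(acc<<6)|0x35=0x2E0F5
Completed: cp=U+2E0F5 (starts at byte 2)
Byte[6]=CD: 2-byte lead, need 1 cont bytes. acc=0xD
Byte[7]=9E: continuation. acc=(acc<<6)|0x1E=0x35E
Completed: cp=U+035E (starts at byte 6)
Byte[8]=C7: 2-byte lead, need 1 cont bytes. acc=0x7
Byte[9]=98: continuation. acc=(acc<<6)|0x18=0x1D8
Completed: cp=U+01D8 (starts at byte 8)
Byte[10]=EF: 3-byte lead, need 2 cont bytes. acc=0xF
Byte[11]=9E: continuation. acc=(acc<<6)|0x1E=0x3DE
Byte[12]=9E: continuation. acc=(acc<<6)|0x1E=0xF79E
Completed: cp=U+F79E (starts at byte 10)
Byte[13]=C9: 2-byte lead, need 1 cont bytes. acc=0x9
Byte[14]=88: continuation. acc=(acc<<6)|0x08=0x248
Completed: cp=U+0248 (starts at byte 13)
Byte[15]=D2: 2-byte lead, need 1 cont bytes. acc=0x12
Byte[16]=87: continuation. acc=(acc<<6)|0x07=0x487
Completed: cp=U+0487 (starts at byte 15)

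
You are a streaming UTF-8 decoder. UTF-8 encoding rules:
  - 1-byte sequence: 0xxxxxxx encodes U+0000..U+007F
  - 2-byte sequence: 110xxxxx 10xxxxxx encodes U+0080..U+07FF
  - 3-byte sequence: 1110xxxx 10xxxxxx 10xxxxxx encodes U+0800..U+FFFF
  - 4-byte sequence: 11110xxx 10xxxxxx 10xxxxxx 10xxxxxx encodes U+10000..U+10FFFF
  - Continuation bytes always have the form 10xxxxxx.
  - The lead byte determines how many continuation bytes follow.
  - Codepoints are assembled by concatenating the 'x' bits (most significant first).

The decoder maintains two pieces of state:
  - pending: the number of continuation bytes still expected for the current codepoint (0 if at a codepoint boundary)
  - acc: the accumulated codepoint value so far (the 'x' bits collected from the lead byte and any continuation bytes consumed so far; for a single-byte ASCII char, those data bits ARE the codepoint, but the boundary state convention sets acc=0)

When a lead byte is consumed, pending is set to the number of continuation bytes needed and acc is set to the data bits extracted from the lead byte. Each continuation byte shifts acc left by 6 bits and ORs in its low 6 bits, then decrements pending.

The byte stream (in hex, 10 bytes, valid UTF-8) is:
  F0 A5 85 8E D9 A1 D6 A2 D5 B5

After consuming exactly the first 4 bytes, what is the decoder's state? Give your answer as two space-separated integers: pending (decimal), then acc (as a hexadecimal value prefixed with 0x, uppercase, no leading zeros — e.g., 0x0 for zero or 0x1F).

Byte[0]=F0: 4-byte lead. pending=3, acc=0x0
Byte[1]=A5: continuation. acc=(acc<<6)|0x25=0x25, pending=2
Byte[2]=85: continuation. acc=(acc<<6)|0x05=0x945, pending=1
Byte[3]=8E: continuation. acc=(acc<<6)|0x0E=0x2514E, pending=0

Answer: 0 0x2514E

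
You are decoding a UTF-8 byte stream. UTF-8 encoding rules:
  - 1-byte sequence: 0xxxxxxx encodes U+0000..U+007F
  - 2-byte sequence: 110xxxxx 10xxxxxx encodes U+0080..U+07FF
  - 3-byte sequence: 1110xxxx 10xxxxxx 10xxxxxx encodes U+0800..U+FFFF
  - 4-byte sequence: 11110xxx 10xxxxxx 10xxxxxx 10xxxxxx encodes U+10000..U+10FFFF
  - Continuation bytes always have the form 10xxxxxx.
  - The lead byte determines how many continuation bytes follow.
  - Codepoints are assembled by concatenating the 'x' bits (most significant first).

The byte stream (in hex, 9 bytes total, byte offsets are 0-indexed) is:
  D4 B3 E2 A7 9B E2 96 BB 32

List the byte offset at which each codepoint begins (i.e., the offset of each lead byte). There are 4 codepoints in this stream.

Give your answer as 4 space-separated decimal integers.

Answer: 0 2 5 8

Derivation:
Byte[0]=D4: 2-byte lead, need 1 cont bytes. acc=0x14
Byte[1]=B3: continuation. acc=(acc<<6)|0x33=0x533
Completed: cp=U+0533 (starts at byte 0)
Byte[2]=E2: 3-byte lead, need 2 cont bytes. acc=0x2
Byte[3]=A7: continuation. acc=(acc<<6)|0x27=0xA7
Byte[4]=9B: continuation. acc=(acc<<6)|0x1B=0x29DB
Completed: cp=U+29DB (starts at byte 2)
Byte[5]=E2: 3-byte lead, need 2 cont bytes. acc=0x2
Byte[6]=96: continuation. acc=(acc<<6)|0x16=0x96
Byte[7]=BB: continuation. acc=(acc<<6)|0x3B=0x25BB
Completed: cp=U+25BB (starts at byte 5)
Byte[8]=32: 1-byte ASCII. cp=U+0032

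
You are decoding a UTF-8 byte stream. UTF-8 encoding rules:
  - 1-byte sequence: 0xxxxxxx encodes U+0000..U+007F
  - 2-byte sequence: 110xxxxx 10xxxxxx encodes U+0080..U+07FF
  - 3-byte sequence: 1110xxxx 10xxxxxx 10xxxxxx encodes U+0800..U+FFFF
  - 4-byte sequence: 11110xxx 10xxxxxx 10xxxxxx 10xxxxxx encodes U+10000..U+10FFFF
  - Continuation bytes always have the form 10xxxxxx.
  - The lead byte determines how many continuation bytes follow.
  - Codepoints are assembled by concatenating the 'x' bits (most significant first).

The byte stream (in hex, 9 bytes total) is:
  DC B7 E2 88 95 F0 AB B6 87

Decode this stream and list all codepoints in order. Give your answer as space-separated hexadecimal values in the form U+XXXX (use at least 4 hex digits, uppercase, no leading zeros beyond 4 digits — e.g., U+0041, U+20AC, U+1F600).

Answer: U+0737 U+2215 U+2BD87

Derivation:
Byte[0]=DC: 2-byte lead, need 1 cont bytes. acc=0x1C
Byte[1]=B7: continuation. acc=(acc<<6)|0x37=0x737
Completed: cp=U+0737 (starts at byte 0)
Byte[2]=E2: 3-byte lead, need 2 cont bytes. acc=0x2
Byte[3]=88: continuation. acc=(acc<<6)|0x08=0x88
Byte[4]=95: continuation. acc=(acc<<6)|0x15=0x2215
Completed: cp=U+2215 (starts at byte 2)
Byte[5]=F0: 4-byte lead, need 3 cont bytes. acc=0x0
Byte[6]=AB: continuation. acc=(acc<<6)|0x2B=0x2B
Byte[7]=B6: continuation. acc=(acc<<6)|0x36=0xAF6
Byte[8]=87: continuation. acc=(acc<<6)|0x07=0x2BD87
Completed: cp=U+2BD87 (starts at byte 5)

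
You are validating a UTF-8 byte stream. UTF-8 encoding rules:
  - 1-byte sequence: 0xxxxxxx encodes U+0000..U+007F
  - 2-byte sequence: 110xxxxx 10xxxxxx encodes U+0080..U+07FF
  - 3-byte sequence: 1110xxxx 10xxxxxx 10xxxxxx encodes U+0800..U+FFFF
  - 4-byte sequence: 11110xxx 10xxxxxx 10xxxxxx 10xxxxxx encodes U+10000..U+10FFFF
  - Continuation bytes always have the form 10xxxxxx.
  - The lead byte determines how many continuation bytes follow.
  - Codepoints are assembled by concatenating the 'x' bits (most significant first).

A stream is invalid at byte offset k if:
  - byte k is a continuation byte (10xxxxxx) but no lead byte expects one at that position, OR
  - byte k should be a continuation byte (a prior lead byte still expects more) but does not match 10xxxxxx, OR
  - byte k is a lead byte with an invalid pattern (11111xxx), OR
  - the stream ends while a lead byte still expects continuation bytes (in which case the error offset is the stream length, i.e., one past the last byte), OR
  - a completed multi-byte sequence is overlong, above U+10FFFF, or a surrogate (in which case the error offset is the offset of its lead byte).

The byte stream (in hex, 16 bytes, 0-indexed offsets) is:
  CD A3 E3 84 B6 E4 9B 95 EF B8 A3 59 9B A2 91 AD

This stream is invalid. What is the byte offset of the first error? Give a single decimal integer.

Byte[0]=CD: 2-byte lead, need 1 cont bytes. acc=0xD
Byte[1]=A3: continuation. acc=(acc<<6)|0x23=0x363
Completed: cp=U+0363 (starts at byte 0)
Byte[2]=E3: 3-byte lead, need 2 cont bytes. acc=0x3
Byte[3]=84: continuation. acc=(acc<<6)|0x04=0xC4
Byte[4]=B6: continuation. acc=(acc<<6)|0x36=0x3136
Completed: cp=U+3136 (starts at byte 2)
Byte[5]=E4: 3-byte lead, need 2 cont bytes. acc=0x4
Byte[6]=9B: continuation. acc=(acc<<6)|0x1B=0x11B
Byte[7]=95: continuation. acc=(acc<<6)|0x15=0x46D5
Completed: cp=U+46D5 (starts at byte 5)
Byte[8]=EF: 3-byte lead, need 2 cont bytes. acc=0xF
Byte[9]=B8: continuation. acc=(acc<<6)|0x38=0x3F8
Byte[10]=A3: continuation. acc=(acc<<6)|0x23=0xFE23
Completed: cp=U+FE23 (starts at byte 8)
Byte[11]=59: 1-byte ASCII. cp=U+0059
Byte[12]=9B: INVALID lead byte (not 0xxx/110x/1110/11110)

Answer: 12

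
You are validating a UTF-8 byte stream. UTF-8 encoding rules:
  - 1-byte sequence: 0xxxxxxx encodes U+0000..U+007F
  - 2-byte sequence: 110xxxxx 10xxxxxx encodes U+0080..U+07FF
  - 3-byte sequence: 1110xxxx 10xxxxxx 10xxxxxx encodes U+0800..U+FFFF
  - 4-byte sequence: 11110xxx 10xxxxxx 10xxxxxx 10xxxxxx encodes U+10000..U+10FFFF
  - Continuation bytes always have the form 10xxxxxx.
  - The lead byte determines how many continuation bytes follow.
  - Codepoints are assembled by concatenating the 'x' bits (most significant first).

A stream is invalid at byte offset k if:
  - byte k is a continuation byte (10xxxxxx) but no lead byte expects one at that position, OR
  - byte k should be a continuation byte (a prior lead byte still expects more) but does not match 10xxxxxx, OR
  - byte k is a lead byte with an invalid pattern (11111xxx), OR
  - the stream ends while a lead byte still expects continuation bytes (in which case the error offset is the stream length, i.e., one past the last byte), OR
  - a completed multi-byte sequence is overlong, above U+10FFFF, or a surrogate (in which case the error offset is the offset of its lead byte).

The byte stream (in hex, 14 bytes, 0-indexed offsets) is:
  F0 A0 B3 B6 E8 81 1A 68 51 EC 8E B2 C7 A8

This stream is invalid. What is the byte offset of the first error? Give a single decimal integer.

Answer: 6

Derivation:
Byte[0]=F0: 4-byte lead, need 3 cont bytes. acc=0x0
Byte[1]=A0: continuation. acc=(acc<<6)|0x20=0x20
Byte[2]=B3: continuation. acc=(acc<<6)|0x33=0x833
Byte[3]=B6: continuation. acc=(acc<<6)|0x36=0x20CF6
Completed: cp=U+20CF6 (starts at byte 0)
Byte[4]=E8: 3-byte lead, need 2 cont bytes. acc=0x8
Byte[5]=81: continuation. acc=(acc<<6)|0x01=0x201
Byte[6]=1A: expected 10xxxxxx continuation. INVALID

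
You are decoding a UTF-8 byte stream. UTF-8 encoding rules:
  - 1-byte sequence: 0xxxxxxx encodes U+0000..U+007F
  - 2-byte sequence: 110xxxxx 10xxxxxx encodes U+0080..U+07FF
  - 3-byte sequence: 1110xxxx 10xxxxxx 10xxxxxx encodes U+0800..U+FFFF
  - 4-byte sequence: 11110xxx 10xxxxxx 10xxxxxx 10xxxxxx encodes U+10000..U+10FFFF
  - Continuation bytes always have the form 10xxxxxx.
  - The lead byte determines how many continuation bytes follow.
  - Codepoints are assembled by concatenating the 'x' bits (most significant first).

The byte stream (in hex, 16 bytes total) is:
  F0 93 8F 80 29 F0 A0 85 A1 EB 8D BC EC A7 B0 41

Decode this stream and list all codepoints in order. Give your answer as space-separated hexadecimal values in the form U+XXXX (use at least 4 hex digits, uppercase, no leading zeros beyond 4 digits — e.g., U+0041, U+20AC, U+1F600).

Answer: U+133C0 U+0029 U+20161 U+B37C U+C9F0 U+0041

Derivation:
Byte[0]=F0: 4-byte lead, need 3 cont bytes. acc=0x0
Byte[1]=93: continuation. acc=(acc<<6)|0x13=0x13
Byte[2]=8F: continuation. acc=(acc<<6)|0x0F=0x4CF
Byte[3]=80: continuation. acc=(acc<<6)|0x00=0x133C0
Completed: cp=U+133C0 (starts at byte 0)
Byte[4]=29: 1-byte ASCII. cp=U+0029
Byte[5]=F0: 4-byte lead, need 3 cont bytes. acc=0x0
Byte[6]=A0: continuation. acc=(acc<<6)|0x20=0x20
Byte[7]=85: continuation. acc=(acc<<6)|0x05=0x805
Byte[8]=A1: continuation. acc=(acc<<6)|0x21=0x20161
Completed: cp=U+20161 (starts at byte 5)
Byte[9]=EB: 3-byte lead, need 2 cont bytes. acc=0xB
Byte[10]=8D: continuation. acc=(acc<<6)|0x0D=0x2CD
Byte[11]=BC: continuation. acc=(acc<<6)|0x3C=0xB37C
Completed: cp=U+B37C (starts at byte 9)
Byte[12]=EC: 3-byte lead, need 2 cont bytes. acc=0xC
Byte[13]=A7: continuation. acc=(acc<<6)|0x27=0x327
Byte[14]=B0: continuation. acc=(acc<<6)|0x30=0xC9F0
Completed: cp=U+C9F0 (starts at byte 12)
Byte[15]=41: 1-byte ASCII. cp=U+0041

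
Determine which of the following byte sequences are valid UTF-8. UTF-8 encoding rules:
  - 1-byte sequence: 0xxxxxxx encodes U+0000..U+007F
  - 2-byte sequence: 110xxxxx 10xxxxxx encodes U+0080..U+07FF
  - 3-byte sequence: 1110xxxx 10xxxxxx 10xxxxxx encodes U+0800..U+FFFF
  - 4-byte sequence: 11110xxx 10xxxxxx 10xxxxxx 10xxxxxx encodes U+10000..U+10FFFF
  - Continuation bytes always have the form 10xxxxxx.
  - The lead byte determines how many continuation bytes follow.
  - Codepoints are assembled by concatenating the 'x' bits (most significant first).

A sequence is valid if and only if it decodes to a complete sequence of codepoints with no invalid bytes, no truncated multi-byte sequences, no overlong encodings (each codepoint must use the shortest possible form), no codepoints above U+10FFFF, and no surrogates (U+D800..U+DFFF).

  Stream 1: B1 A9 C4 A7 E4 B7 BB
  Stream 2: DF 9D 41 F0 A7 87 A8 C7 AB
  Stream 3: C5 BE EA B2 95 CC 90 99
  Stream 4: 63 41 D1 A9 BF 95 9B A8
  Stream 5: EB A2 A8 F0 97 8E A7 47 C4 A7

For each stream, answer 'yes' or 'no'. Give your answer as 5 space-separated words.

Stream 1: error at byte offset 0. INVALID
Stream 2: decodes cleanly. VALID
Stream 3: error at byte offset 7. INVALID
Stream 4: error at byte offset 4. INVALID
Stream 5: decodes cleanly. VALID

Answer: no yes no no yes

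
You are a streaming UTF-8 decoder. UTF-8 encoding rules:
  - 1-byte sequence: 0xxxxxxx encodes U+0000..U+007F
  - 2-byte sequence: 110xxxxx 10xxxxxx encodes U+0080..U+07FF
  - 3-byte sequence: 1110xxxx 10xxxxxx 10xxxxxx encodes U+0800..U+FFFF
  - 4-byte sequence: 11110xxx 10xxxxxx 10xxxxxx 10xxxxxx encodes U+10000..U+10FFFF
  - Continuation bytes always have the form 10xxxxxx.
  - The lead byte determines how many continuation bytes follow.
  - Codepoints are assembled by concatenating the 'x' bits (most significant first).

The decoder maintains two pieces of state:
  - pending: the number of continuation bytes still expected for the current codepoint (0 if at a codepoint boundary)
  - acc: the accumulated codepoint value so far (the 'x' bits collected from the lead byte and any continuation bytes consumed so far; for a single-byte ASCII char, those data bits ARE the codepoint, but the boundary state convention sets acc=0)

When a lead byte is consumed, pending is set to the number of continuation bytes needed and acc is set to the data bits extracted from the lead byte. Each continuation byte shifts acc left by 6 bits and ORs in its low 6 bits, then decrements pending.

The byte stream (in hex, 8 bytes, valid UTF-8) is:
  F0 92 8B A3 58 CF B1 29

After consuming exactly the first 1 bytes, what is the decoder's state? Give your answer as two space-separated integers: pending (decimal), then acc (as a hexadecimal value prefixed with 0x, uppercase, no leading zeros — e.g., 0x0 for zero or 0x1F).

Byte[0]=F0: 4-byte lead. pending=3, acc=0x0

Answer: 3 0x0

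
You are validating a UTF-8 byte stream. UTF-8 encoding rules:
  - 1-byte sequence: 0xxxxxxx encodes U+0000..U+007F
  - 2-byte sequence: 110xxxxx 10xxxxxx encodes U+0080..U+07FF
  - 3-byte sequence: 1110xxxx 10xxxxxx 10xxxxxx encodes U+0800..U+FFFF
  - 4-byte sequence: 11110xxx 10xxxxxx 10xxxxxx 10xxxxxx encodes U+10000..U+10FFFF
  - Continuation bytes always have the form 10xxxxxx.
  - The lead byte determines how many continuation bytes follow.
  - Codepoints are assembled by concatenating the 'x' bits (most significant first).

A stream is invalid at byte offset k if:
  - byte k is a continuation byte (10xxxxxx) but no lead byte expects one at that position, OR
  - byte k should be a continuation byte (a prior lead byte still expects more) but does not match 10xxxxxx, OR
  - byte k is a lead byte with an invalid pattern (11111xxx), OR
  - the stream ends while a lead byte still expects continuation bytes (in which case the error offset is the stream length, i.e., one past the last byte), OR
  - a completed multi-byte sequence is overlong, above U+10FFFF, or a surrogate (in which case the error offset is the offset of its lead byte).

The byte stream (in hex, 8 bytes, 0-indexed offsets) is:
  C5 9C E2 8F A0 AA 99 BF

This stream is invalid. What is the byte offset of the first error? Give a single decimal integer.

Answer: 5

Derivation:
Byte[0]=C5: 2-byte lead, need 1 cont bytes. acc=0x5
Byte[1]=9C: continuation. acc=(acc<<6)|0x1C=0x15C
Completed: cp=U+015C (starts at byte 0)
Byte[2]=E2: 3-byte lead, need 2 cont bytes. acc=0x2
Byte[3]=8F: continuation. acc=(acc<<6)|0x0F=0x8F
Byte[4]=A0: continuation. acc=(acc<<6)|0x20=0x23E0
Completed: cp=U+23E0 (starts at byte 2)
Byte[5]=AA: INVALID lead byte (not 0xxx/110x/1110/11110)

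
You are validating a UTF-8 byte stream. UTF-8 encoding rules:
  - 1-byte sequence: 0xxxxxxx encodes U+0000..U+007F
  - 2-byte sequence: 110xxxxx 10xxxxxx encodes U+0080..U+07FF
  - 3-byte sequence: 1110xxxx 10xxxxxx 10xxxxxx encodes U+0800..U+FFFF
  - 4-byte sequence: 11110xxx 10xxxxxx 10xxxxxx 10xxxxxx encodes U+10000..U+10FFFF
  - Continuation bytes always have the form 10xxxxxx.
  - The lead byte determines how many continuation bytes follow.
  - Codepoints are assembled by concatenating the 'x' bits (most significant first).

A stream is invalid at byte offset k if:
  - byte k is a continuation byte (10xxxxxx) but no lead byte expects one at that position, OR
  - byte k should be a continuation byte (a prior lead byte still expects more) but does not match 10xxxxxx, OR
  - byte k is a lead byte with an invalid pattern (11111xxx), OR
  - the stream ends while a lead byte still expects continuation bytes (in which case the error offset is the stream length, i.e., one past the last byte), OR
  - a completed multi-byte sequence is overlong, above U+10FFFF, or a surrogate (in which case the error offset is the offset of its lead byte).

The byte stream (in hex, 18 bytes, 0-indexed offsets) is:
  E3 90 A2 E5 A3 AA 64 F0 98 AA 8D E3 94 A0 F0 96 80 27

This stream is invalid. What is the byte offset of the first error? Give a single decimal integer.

Byte[0]=E3: 3-byte lead, need 2 cont bytes. acc=0x3
Byte[1]=90: continuation. acc=(acc<<6)|0x10=0xD0
Byte[2]=A2: continuation. acc=(acc<<6)|0x22=0x3422
Completed: cp=U+3422 (starts at byte 0)
Byte[3]=E5: 3-byte lead, need 2 cont bytes. acc=0x5
Byte[4]=A3: continuation. acc=(acc<<6)|0x23=0x163
Byte[5]=AA: continuation. acc=(acc<<6)|0x2A=0x58EA
Completed: cp=U+58EA (starts at byte 3)
Byte[6]=64: 1-byte ASCII. cp=U+0064
Byte[7]=F0: 4-byte lead, need 3 cont bytes. acc=0x0
Byte[8]=98: continuation. acc=(acc<<6)|0x18=0x18
Byte[9]=AA: continuation. acc=(acc<<6)|0x2A=0x62A
Byte[10]=8D: continuation. acc=(acc<<6)|0x0D=0x18A8D
Completed: cp=U+18A8D (starts at byte 7)
Byte[11]=E3: 3-byte lead, need 2 cont bytes. acc=0x3
Byte[12]=94: continuation. acc=(acc<<6)|0x14=0xD4
Byte[13]=A0: continuation. acc=(acc<<6)|0x20=0x3520
Completed: cp=U+3520 (starts at byte 11)
Byte[14]=F0: 4-byte lead, need 3 cont bytes. acc=0x0
Byte[15]=96: continuation. acc=(acc<<6)|0x16=0x16
Byte[16]=80: continuation. acc=(acc<<6)|0x00=0x580
Byte[17]=27: expected 10xxxxxx continuation. INVALID

Answer: 17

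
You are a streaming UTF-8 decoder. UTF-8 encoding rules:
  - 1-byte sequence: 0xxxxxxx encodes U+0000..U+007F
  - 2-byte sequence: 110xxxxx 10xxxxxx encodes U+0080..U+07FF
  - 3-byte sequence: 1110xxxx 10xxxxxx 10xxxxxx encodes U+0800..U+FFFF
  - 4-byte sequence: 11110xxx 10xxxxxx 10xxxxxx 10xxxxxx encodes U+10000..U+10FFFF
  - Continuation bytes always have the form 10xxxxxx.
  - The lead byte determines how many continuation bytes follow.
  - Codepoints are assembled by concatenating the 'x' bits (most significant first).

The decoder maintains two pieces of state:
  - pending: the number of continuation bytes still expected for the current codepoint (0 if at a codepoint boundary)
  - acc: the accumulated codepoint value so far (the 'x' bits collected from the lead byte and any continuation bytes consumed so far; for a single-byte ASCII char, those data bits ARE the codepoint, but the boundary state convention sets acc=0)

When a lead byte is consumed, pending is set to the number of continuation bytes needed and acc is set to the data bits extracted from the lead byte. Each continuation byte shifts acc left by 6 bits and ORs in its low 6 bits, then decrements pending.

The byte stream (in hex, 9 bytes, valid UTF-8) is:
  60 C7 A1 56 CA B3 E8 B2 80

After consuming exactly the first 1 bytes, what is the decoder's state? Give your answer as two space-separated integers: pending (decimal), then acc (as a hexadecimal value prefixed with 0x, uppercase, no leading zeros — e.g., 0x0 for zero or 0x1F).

Answer: 0 0x0

Derivation:
Byte[0]=60: 1-byte. pending=0, acc=0x0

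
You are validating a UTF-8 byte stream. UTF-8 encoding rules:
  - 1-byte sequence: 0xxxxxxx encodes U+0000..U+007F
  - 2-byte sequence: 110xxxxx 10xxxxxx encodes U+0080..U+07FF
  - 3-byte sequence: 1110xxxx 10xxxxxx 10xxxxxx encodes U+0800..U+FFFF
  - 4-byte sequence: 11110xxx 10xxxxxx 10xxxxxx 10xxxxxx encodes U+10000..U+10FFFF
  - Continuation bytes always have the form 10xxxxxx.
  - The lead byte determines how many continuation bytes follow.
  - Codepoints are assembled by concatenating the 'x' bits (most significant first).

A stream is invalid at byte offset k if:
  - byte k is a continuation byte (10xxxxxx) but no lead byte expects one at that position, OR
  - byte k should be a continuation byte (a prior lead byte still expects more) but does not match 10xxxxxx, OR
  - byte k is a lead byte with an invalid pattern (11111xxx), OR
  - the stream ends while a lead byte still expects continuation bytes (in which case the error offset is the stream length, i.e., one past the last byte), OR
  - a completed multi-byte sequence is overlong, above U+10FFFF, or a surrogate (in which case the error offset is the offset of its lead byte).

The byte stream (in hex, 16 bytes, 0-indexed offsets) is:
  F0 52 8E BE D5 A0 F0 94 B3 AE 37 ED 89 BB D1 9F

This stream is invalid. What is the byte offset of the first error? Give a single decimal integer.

Answer: 1

Derivation:
Byte[0]=F0: 4-byte lead, need 3 cont bytes. acc=0x0
Byte[1]=52: expected 10xxxxxx continuation. INVALID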